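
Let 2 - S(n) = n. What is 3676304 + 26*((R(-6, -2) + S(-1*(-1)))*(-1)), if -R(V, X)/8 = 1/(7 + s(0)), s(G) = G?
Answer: 25734154/7 ≈ 3.6763e+6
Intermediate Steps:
S(n) = 2 - n
R(V, X) = -8/7 (R(V, X) = -8/(7 + 0) = -8/7)
3676304 + 26*((R(-6, -2) + S(-1*(-1)))*(-1)) = 3676304 + 26*((-8/7 + (2 - (-1)*(-1)))*(-1)) = 3676304 + 26*((-8/7 + (2 - 1*1))*(-1)) = 3676304 + 26*((-8/7 + (2 - 1))*(-1)) = 3676304 + 26*((-8/7 + 1)*(-1)) = 3676304 + 26*(-⅐*(-1)) = 3676304 + 26*(⅐) = 3676304 + 26/7 = 25734154/7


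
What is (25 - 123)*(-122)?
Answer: 11956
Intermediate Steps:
(25 - 123)*(-122) = -98*(-122) = 11956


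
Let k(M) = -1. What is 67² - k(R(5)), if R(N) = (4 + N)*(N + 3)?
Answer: 4490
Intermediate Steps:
R(N) = (3 + N)*(4 + N) (R(N) = (4 + N)*(3 + N) = (3 + N)*(4 + N))
67² - k(R(5)) = 67² - 1*(-1) = 4489 + 1 = 4490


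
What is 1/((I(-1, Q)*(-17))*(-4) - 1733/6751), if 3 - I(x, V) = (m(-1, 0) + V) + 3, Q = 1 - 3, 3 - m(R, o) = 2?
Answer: 6751/457335 ≈ 0.014762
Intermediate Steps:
m(R, o) = 1 (m(R, o) = 3 - 1*2 = 3 - 2 = 1)
Q = -2
I(x, V) = -1 - V (I(x, V) = 3 - ((1 + V) + 3) = 3 - (4 + V) = 3 + (-4 - V) = -1 - V)
1/((I(-1, Q)*(-17))*(-4) - 1733/6751) = 1/(((-1 - 1*(-2))*(-17))*(-4) - 1733/6751) = 1/(((-1 + 2)*(-17))*(-4) - 1733*1/6751) = 1/((1*(-17))*(-4) - 1733/6751) = 1/(-17*(-4) - 1733/6751) = 1/(68 - 1733/6751) = 1/(457335/6751) = 6751/457335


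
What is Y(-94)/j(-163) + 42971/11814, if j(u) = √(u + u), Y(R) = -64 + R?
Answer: 42971/11814 + 79*I*√326/163 ≈ 3.6373 + 8.7508*I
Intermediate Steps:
j(u) = √2*√u (j(u) = √(2*u) = √2*√u)
Y(-94)/j(-163) + 42971/11814 = (-64 - 94)/((√2*√(-163))) + 42971/11814 = -158*(-I*√326/326) + 42971*(1/11814) = -158*(-I*√326/326) + 42971/11814 = -(-79)*I*√326/163 + 42971/11814 = 79*I*√326/163 + 42971/11814 = 42971/11814 + 79*I*√326/163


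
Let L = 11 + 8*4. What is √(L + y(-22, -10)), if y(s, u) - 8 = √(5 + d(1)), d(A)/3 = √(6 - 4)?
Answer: √(51 + √(5 + 3*√2)) ≈ 7.3512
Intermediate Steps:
d(A) = 3*√2 (d(A) = 3*√(6 - 4) = 3*√2)
y(s, u) = 8 + √(5 + 3*√2)
L = 43 (L = 11 + 32 = 43)
√(L + y(-22, -10)) = √(43 + (8 + √(5 + 3*√2))) = √(51 + √(5 + 3*√2))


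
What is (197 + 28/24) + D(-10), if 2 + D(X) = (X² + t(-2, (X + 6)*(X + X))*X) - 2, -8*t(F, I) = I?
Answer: 2365/6 ≈ 394.17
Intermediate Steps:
t(F, I) = -I/8
D(X) = -4 + X² - X²*(6 + X)/4 (D(X) = -2 + ((X² + (-(X + 6)*(X + X)/8)*X) - 2) = -2 + ((X² + (-(6 + X)*2*X/8)*X) - 2) = -2 + ((X² + (-X*(6 + X)/4)*X) - 2) = -2 + ((X² - X²*(6 + X)/4) - 2) = -2 + (-2 + X² - X²*(6 + X)/4) = -4 + X² - X²*(6 + X)/4)
(197 + 28/24) + D(-10) = (197 + 28/24) + (-4 - ½*(-10)² - ¼*(-10)³) = (197 + 28*(1/24)) + (-4 - ½*100 - ¼*(-1000)) = (197 + 7/6) + (-4 - 50 + 250) = 1189/6 + 196 = 2365/6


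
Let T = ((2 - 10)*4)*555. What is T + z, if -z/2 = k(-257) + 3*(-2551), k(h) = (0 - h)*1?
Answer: -2968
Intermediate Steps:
T = -17760 (T = -8*4*555 = -32*555 = -17760)
k(h) = -h (k(h) = -h*1 = -h)
z = 14792 (z = -2*(-1*(-257) + 3*(-2551)) = -2*(257 - 7653) = -2*(-7396) = 14792)
T + z = -17760 + 14792 = -2968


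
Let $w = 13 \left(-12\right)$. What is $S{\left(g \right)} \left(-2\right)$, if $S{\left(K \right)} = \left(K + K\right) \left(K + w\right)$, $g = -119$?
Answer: $-130900$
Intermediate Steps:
$w = -156$
$S{\left(K \right)} = 2 K \left(-156 + K\right)$ ($S{\left(K \right)} = \left(K + K\right) \left(K - 156\right) = 2 K \left(-156 + K\right)$)
$S{\left(g \right)} \left(-2\right) = 2 \left(-119\right) \left(-156 - 119\right) \left(-2\right) = 2 \left(-119\right) \left(-275\right) \left(-2\right) = 65450 \left(-2\right) = -130900$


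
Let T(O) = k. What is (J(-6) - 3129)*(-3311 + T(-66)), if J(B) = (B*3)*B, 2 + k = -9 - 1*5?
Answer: 10050867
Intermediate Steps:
k = -16 (k = -2 + (-9 - 1*5) = -2 + (-9 - 5) = -2 - 14 = -16)
T(O) = -16
J(B) = 3*B**2 (J(B) = (3*B)*B = 3*B**2)
(J(-6) - 3129)*(-3311 + T(-66)) = (3*(-6)**2 - 3129)*(-3311 - 16) = (3*36 - 3129)*(-3327) = (108 - 3129)*(-3327) = -3021*(-3327) = 10050867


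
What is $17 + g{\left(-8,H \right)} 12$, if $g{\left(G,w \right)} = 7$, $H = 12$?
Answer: $101$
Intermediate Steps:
$17 + g{\left(-8,H \right)} 12 = 17 + 7 \cdot 12 = 17 + 84 = 101$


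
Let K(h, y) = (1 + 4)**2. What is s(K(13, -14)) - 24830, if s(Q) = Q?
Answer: -24805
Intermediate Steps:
K(h, y) = 25 (K(h, y) = 5**2 = 25)
s(K(13, -14)) - 24830 = 25 - 24830 = -24805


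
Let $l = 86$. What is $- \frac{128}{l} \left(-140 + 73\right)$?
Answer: $\frac{4288}{43} \approx 99.721$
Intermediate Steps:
$- \frac{128}{l} \left(-140 + 73\right) = - \frac{128}{86} \left(-140 + 73\right) = \left(-128\right) \frac{1}{86} \left(-67\right) = \left(- \frac{64}{43}\right) \left(-67\right) = \frac{4288}{43}$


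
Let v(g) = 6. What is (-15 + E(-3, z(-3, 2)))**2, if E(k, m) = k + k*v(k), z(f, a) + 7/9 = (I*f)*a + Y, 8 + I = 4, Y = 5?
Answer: 1296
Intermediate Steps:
I = -4 (I = -8 + 4 = -4)
z(f, a) = 38/9 - 4*a*f (z(f, a) = -7/9 + ((-4*f)*a + 5) = -7/9 + (-4*a*f + 5) = -7/9 + (5 - 4*a*f) = 38/9 - 4*a*f)
E(k, m) = 7*k (E(k, m) = k + k*6 = k + 6*k = 7*k)
(-15 + E(-3, z(-3, 2)))**2 = (-15 + 7*(-3))**2 = (-15 - 21)**2 = (-36)**2 = 1296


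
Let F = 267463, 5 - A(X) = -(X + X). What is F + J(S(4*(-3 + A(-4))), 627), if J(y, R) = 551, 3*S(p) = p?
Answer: 268014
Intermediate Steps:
A(X) = 5 + 2*X (A(X) = 5 - (-1)*(X + X) = 5 - (-1)*2*X = 5 - (-2)*X = 5 + 2*X)
S(p) = p/3
F + J(S(4*(-3 + A(-4))), 627) = 267463 + 551 = 268014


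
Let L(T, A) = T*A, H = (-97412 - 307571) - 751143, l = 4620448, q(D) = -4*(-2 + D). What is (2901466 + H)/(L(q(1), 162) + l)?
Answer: 436335/1155274 ≈ 0.37769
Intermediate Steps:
q(D) = 8 - 4*D
H = -1156126 (H = -404983 - 751143 = -1156126)
L(T, A) = A*T
(2901466 + H)/(L(q(1), 162) + l) = (2901466 - 1156126)/(162*(8 - 4*1) + 4620448) = 1745340/(162*(8 - 4) + 4620448) = 1745340/(162*4 + 4620448) = 1745340/(648 + 4620448) = 1745340/4621096 = 1745340*(1/4621096) = 436335/1155274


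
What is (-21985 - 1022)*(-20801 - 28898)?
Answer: 1143424893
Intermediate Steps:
(-21985 - 1022)*(-20801 - 28898) = -23007*(-49699) = 1143424893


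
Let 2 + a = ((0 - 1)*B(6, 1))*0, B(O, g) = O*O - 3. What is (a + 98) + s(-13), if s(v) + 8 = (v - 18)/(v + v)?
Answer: 2319/26 ≈ 89.192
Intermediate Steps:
B(O, g) = -3 + O**2 (B(O, g) = O**2 - 3 = -3 + O**2)
s(v) = -8 + (-18 + v)/(2*v) (s(v) = -8 + (v - 18)/(v + v) = -8 + (-18 + v)/((2*v)) = -8 + (-18 + v)*(1/(2*v)) = -8 + (-18 + v)/(2*v))
a = -2 (a = -2 + ((0 - 1)*(-3 + 6**2))*0 = -2 - (-3 + 36)*0 = -2 - 1*33*0 = -2 - 33*0 = -2 + 0 = -2)
(a + 98) + s(-13) = (-2 + 98) + (-15/2 - 9/(-13)) = 96 + (-15/2 - 9*(-1/13)) = 96 + (-15/2 + 9/13) = 96 - 177/26 = 2319/26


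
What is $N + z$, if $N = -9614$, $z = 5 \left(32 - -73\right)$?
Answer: $-9089$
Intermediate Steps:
$z = 525$ ($z = 5 \left(32 + 73\right) = 5 \cdot 105 = 525$)
$N + z = -9614 + 525 = -9089$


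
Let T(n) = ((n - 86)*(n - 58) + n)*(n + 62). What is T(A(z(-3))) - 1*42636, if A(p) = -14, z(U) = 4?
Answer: 302292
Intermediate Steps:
T(n) = (62 + n)*(n + (-86 + n)*(-58 + n)) (T(n) = ((-86 + n)*(-58 + n) + n)*(62 + n) = (n + (-86 + n)*(-58 + n))*(62 + n) = (62 + n)*(n + (-86 + n)*(-58 + n)))
T(A(z(-3))) - 1*42636 = (309256 + (-14)³ - 3878*(-14) - 81*(-14)²) - 1*42636 = (309256 - 2744 + 54292 - 81*196) - 42636 = (309256 - 2744 + 54292 - 15876) - 42636 = 344928 - 42636 = 302292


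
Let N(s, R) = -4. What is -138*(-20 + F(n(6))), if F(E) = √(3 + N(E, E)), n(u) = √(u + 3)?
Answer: 2760 - 138*I ≈ 2760.0 - 138.0*I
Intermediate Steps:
n(u) = √(3 + u)
F(E) = I (F(E) = √(3 - 4) = √(-1) = I)
-138*(-20 + F(n(6))) = -138*(-20 + I) = 2760 - 138*I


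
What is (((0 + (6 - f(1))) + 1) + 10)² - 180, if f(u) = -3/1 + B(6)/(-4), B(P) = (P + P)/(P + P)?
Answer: 3681/16 ≈ 230.06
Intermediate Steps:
B(P) = 1 (B(P) = (2*P)/((2*P)) = (2*P)*(1/(2*P)) = 1)
f(u) = -13/4 (f(u) = -3/1 + 1/(-4) = -3*1 + 1*(-¼) = -3 - ¼ = -13/4)
(((0 + (6 - f(1))) + 1) + 10)² - 180 = (((0 + (6 - 1*(-13/4))) + 1) + 10)² - 180 = (((0 + (6 + 13/4)) + 1) + 10)² - 180 = (((0 + 37/4) + 1) + 10)² - 180 = ((37/4 + 1) + 10)² - 180 = (41/4 + 10)² - 180 = (81/4)² - 180 = 6561/16 - 180 = 3681/16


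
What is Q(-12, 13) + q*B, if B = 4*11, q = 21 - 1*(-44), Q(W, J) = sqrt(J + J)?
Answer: 2860 + sqrt(26) ≈ 2865.1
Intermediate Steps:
Q(W, J) = sqrt(2)*sqrt(J) (Q(W, J) = sqrt(2*J) = sqrt(2)*sqrt(J))
q = 65 (q = 21 + 44 = 65)
B = 44
Q(-12, 13) + q*B = sqrt(2)*sqrt(13) + 65*44 = sqrt(26) + 2860 = 2860 + sqrt(26)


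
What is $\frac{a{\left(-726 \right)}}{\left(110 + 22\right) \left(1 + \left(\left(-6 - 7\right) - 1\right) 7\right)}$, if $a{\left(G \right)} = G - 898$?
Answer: $\frac{406}{3201} \approx 0.12684$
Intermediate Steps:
$a{\left(G \right)} = -898 + G$
$\frac{a{\left(-726 \right)}}{\left(110 + 22\right) \left(1 + \left(\left(-6 - 7\right) - 1\right) 7\right)} = \frac{-898 - 726}{\left(110 + 22\right) \left(1 + \left(\left(-6 - 7\right) - 1\right) 7\right)} = - \frac{1624}{132 \left(1 + \left(-13 - 1\right) 7\right)} = - \frac{1624}{132 \left(1 - 98\right)} = - \frac{1624}{132 \left(-97\right)} = - \frac{1624}{-12804} = \left(-1624\right) \left(- \frac{1}{12804}\right) = \frac{406}{3201}$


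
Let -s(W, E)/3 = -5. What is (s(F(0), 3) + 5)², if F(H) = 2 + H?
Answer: 400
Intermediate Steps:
s(W, E) = 15 (s(W, E) = -3*(-5) = 15)
(s(F(0), 3) + 5)² = (15 + 5)² = 20² = 400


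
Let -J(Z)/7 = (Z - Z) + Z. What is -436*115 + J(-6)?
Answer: -50098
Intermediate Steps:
J(Z) = -7*Z (J(Z) = -7*((Z - Z) + Z) = -7*(0 + Z) = -7*Z)
-436*115 + J(-6) = -436*115 - 7*(-6) = -50140 + 42 = -50098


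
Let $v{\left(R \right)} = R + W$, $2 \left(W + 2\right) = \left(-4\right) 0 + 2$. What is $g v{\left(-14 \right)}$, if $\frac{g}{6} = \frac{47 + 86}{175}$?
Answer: $- \frac{342}{5} \approx -68.4$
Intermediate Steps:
$g = \frac{114}{25}$ ($g = 6 \frac{47 + 86}{175} = 6 \cdot 133 \cdot \frac{1}{175} = 6 \cdot \frac{19}{25} = \frac{114}{25} \approx 4.56$)
$W = -1$ ($W = -2 + \frac{\left(-4\right) 0 + 2}{2} = -2 + \frac{0 + 2}{2} = -2 + \frac{1}{2} \cdot 2 = -2 + 1 = -1$)
$v{\left(R \right)} = -1 + R$ ($v{\left(R \right)} = R - 1 = -1 + R$)
$g v{\left(-14 \right)} = \frac{114 \left(-1 - 14\right)}{25} = \frac{114}{25} \left(-15\right) = - \frac{342}{5}$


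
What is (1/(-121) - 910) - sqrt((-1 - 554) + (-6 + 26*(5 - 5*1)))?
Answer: -110111/121 - I*sqrt(561) ≈ -910.01 - 23.685*I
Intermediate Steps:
(1/(-121) - 910) - sqrt((-1 - 554) + (-6 + 26*(5 - 5*1))) = (-1/121 - 910) - sqrt(-555 + (-6 + 26*(5 - 5))) = -110111/121 - sqrt(-555 + (-6 + 26*0)) = -110111/121 - sqrt(-555 + (-6 + 0)) = -110111/121 - sqrt(-555 - 6) = -110111/121 - sqrt(-561) = -110111/121 - I*sqrt(561)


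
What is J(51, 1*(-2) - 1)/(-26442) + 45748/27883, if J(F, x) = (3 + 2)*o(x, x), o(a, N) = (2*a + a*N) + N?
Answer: 45748/27883 ≈ 1.6407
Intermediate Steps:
o(a, N) = N + 2*a + N*a (o(a, N) = (2*a + N*a) + N = N + 2*a + N*a)
J(F, x) = 5*x² + 15*x (J(F, x) = (3 + 2)*(x + 2*x + x*x) = 5*(x + 2*x + x²) = 5*(x² + 3*x) = 5*x² + 15*x)
J(51, 1*(-2) - 1)/(-26442) + 45748/27883 = (5*(1*(-2) - 1)*(3 + (1*(-2) - 1)))/(-26442) + 45748/27883 = (5*(-2 - 1)*(3 + (-2 - 1)))*(-1/26442) + 45748*(1/27883) = (5*(-3)*(3 - 3))*(-1/26442) + 45748/27883 = (5*(-3)*0)*(-1/26442) + 45748/27883 = 0*(-1/26442) + 45748/27883 = 0 + 45748/27883 = 45748/27883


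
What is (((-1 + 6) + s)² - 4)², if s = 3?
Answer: 3600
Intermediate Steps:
(((-1 + 6) + s)² - 4)² = (((-1 + 6) + 3)² - 4)² = ((5 + 3)² - 4)² = (8² - 4)² = (64 - 4)² = 60² = 3600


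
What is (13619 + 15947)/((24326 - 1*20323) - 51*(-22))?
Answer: 29566/5125 ≈ 5.7690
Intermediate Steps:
(13619 + 15947)/((24326 - 1*20323) - 51*(-22)) = 29566/((24326 - 20323) + 1122) = 29566/(4003 + 1122) = 29566/5125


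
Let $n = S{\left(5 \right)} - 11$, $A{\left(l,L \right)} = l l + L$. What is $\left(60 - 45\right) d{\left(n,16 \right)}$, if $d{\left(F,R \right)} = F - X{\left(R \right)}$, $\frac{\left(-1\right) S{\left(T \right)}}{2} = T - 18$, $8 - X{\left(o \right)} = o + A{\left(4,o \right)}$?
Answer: $825$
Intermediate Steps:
$A{\left(l,L \right)} = L + l^{2}$ ($A{\left(l,L \right)} = l^{2} + L = L + l^{2}$)
$X{\left(o \right)} = -8 - 2 o$ ($X{\left(o \right)} = 8 - \left(o + \left(o + 4^{2}\right)\right) = 8 - \left(o + \left(o + 16\right)\right) = 8 - \left(o + \left(16 + o\right)\right) = 8 - \left(16 + 2 o\right) = -8 - 2 o$)
$S{\left(T \right)} = 36 - 2 T$ ($S{\left(T \right)} = - 2 \left(T - 18\right) = - 2 \left(-18 + T\right) = 36 - 2 T$)
$n = 15$ ($n = \left(36 - 10\right) - 11 = 26 - 11 = 15$)
$d{\left(F,R \right)} = 8 + F + 2 R$ ($d{\left(F,R \right)} = F - \left(-8 - 2 R\right) = F + \left(8 + 2 R\right) = 8 + F + 2 R$)
$\left(60 - 45\right) d{\left(n,16 \right)} = \left(60 - 45\right) \left(8 + 15 + 2 \cdot 16\right) = 15 \left(8 + 15 + 32\right) = 15 \cdot 55 = 825$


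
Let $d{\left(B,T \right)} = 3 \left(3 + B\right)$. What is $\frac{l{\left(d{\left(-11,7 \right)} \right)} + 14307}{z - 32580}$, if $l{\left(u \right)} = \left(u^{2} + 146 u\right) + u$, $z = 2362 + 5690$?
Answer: $- \frac{3785}{8176} \approx -0.46294$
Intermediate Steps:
$d{\left(B,T \right)} = 9 + 3 B$
$z = 8052$
$l{\left(u \right)} = u^{2} + 147 u$
$\frac{l{\left(d{\left(-11,7 \right)} \right)} + 14307}{z - 32580} = \frac{\left(9 + 3 \left(-11\right)\right) \left(147 + \left(9 + 3 \left(-11\right)\right)\right) + 14307}{8052 - 32580} = \frac{\left(9 - 33\right) \left(147 + \left(9 - 33\right)\right) + 14307}{-24528} = \left(- 24 \left(147 - 24\right) + 14307\right) \left(- \frac{1}{24528}\right) = \left(\left(-24\right) 123 + 14307\right) \left(- \frac{1}{24528}\right) = \left(-2952 + 14307\right) \left(- \frac{1}{24528}\right) = 11355 \left(- \frac{1}{24528}\right) = - \frac{3785}{8176}$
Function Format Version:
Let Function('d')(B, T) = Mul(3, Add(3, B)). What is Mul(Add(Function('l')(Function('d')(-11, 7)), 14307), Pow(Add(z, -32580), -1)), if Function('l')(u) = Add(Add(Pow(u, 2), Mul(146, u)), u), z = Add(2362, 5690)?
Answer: Rational(-3785, 8176) ≈ -0.46294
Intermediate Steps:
Function('d')(B, T) = Add(9, Mul(3, B))
z = 8052
Function('l')(u) = Add(Pow(u, 2), Mul(147, u))
Mul(Add(Function('l')(Function('d')(-11, 7)), 14307), Pow(Add(z, -32580), -1)) = Mul(Add(Mul(Add(9, Mul(3, -11)), Add(147, Add(9, Mul(3, -11)))), 14307), Pow(Add(8052, -32580), -1)) = Mul(Add(Mul(Add(9, -33), Add(147, Add(9, -33))), 14307), Pow(-24528, -1)) = Mul(Add(Mul(-24, Add(147, -24)), 14307), Rational(-1, 24528)) = Mul(Add(Mul(-24, 123), 14307), Rational(-1, 24528)) = Mul(Add(-2952, 14307), Rational(-1, 24528)) = Mul(11355, Rational(-1, 24528)) = Rational(-3785, 8176)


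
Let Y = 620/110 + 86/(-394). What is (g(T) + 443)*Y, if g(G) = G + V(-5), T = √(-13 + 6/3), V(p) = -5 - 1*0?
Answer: 5142558/2167 + 11741*I*√11/2167 ≈ 2373.1 + 17.97*I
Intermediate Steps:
Y = 11741/2167 (Y = 620*(1/110) + 86*(-1/394) = 62/11 - 43/197 = 11741/2167 ≈ 5.4181)
V(p) = -5 (V(p) = -5 + 0 = -5)
T = I*√11 (T = √(-13 + 6*(⅓)) = √(-13 + 2) = √(-11) = I*√11 ≈ 3.3166*I)
g(G) = -5 + G (g(G) = G - 5 = -5 + G)
(g(T) + 443)*Y = ((-5 + I*√11) + 443)*(11741/2167) = (438 + I*√11)*(11741/2167) = 5142558/2167 + 11741*I*√11/2167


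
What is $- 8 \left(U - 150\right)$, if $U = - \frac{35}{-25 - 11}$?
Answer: $\frac{10730}{9} \approx 1192.2$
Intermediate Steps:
$U = \frac{35}{36}$ ($U = - \frac{35}{-25 - 11} = - \frac{35}{-36} = \left(-35\right) \left(- \frac{1}{36}\right) = \frac{35}{36} \approx 0.97222$)
$- 8 \left(U - 150\right) = - 8 \left(\frac{35}{36} - 150\right) = \left(-8\right) \left(- \frac{5365}{36}\right) = \frac{10730}{9}$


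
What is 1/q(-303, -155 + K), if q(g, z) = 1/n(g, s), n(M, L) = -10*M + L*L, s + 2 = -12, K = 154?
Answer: 3226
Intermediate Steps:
s = -14 (s = -2 - 12 = -14)
n(M, L) = L**2 - 10*M (n(M, L) = -10*M + L**2 = L**2 - 10*M)
q(g, z) = 1/(196 - 10*g) (q(g, z) = 1/((-14)**2 - 10*g) = 1/(196 - 10*g))
1/q(-303, -155 + K) = 1/(-1/(-196 + 10*(-303))) = 1/(-1/(-196 - 3030)) = 1/(-1/(-3226)) = 1/(-1*(-1/3226)) = 1/(1/3226) = 3226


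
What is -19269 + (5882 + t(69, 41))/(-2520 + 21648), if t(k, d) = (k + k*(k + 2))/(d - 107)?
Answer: -2027143939/105204 ≈ -19269.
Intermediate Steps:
t(k, d) = (k + k*(2 + k))/(-107 + d)
-19269 + (5882 + t(69, 41))/(-2520 + 21648) = -19269 + (5882 + 69*(3 + 69)/(-107 + 41))/(-2520 + 21648) = -19269 + (5882 + 69*72/(-66))/19128 = -19269 + (5882 + 69*(-1/66)*72)*(1/19128) = -19269 + (5882 - 828/11)*(1/19128) = -19269 + (63874/11)*(1/19128) = -19269 + 31937/105204 = -2027143939/105204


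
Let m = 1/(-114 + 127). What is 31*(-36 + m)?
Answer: -14477/13 ≈ -1113.6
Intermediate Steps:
m = 1/13 ≈ 0.076923
31*(-36 + m) = 31*(-36 + 1/13) = 31*(-467/13) = -14477/13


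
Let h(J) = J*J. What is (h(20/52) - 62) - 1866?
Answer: -325807/169 ≈ -1927.9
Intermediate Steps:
h(J) = J²
(h(20/52) - 62) - 1866 = ((20/52)² - 62) - 1866 = ((20*(1/52))² - 62) - 1866 = ((5/13)² - 62) - 1866 = (25/169 - 62) - 1866 = -10453/169 - 1866 = -325807/169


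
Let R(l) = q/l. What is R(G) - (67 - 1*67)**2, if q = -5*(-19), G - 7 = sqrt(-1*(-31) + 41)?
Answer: -665/23 + 570*sqrt(2)/23 ≈ 6.1349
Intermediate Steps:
G = 7 + 6*sqrt(2) (G = 7 + sqrt(-1*(-31) + 41) = 7 + sqrt(31 + 41) = 7 + sqrt(72) = 7 + 6*sqrt(2) ≈ 15.485)
q = 95
R(l) = 95/l
R(G) - (67 - 1*67)**2 = 95/(7 + 6*sqrt(2)) - (67 - 1*67)**2 = 95/(7 + 6*sqrt(2)) - (67 - 67)**2 = 95/(7 + 6*sqrt(2)) - 1*0**2 = 95/(7 + 6*sqrt(2)) - 1*0 = 95/(7 + 6*sqrt(2)) + 0 = 95/(7 + 6*sqrt(2))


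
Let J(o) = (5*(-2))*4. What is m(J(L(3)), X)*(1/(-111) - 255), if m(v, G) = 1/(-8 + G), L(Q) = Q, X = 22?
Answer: -14153/777 ≈ -18.215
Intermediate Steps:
J(o) = -40 (J(o) = -10*4 = -40)
m(J(L(3)), X)*(1/(-111) - 255) = (1/(-111) - 255)/(-8 + 22) = (-1/111 - 255)/14 = (1/14)*(-28306/111) = -14153/777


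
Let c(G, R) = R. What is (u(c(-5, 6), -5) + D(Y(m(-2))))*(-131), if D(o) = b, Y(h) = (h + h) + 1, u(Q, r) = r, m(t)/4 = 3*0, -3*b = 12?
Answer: 1179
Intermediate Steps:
b = -4 (b = -⅓*12 = -4)
m(t) = 0 (m(t) = 4*(3*0) = 4*0 = 0)
Y(h) = 1 + 2*h (Y(h) = 2*h + 1 = 1 + 2*h)
D(o) = -4
(u(c(-5, 6), -5) + D(Y(m(-2))))*(-131) = (-5 - 4)*(-131) = -9*(-131) = 1179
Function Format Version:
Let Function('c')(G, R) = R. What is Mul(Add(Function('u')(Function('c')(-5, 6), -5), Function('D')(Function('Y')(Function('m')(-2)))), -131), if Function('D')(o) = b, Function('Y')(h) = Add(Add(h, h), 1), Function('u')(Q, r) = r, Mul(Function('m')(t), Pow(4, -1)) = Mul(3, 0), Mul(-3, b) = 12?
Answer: 1179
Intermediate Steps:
b = -4 (b = Mul(Rational(-1, 3), 12) = -4)
Function('m')(t) = 0 (Function('m')(t) = Mul(4, Mul(3, 0)) = Mul(4, 0) = 0)
Function('Y')(h) = Add(1, Mul(2, h)) (Function('Y')(h) = Add(Mul(2, h), 1) = Add(1, Mul(2, h)))
Function('D')(o) = -4
Mul(Add(Function('u')(Function('c')(-5, 6), -5), Function('D')(Function('Y')(Function('m')(-2)))), -131) = Mul(Add(-5, -4), -131) = Mul(-9, -131) = 1179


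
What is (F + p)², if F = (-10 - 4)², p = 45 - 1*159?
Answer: 6724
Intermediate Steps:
p = -114 (p = 45 - 159 = -114)
F = 196 (F = (-14)² = 196)
(F + p)² = (196 - 114)² = 82² = 6724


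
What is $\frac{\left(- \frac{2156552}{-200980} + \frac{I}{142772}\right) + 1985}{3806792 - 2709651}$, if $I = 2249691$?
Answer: $\frac{14429564127731}{7870427791238740} \approx 0.0018334$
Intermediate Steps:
$\frac{\left(- \frac{2156552}{-200980} + \frac{I}{142772}\right) + 1985}{3806792 - 2709651} = \frac{\left(- \frac{2156552}{-200980} + \frac{2249691}{142772}\right) + 1985}{3806792 - 2709651} = \frac{\left(\left(-2156552\right) \left(- \frac{1}{200980}\right) + 2249691 \cdot \frac{1}{142772}\right) + 1985}{1097141} = \left(\left(\frac{539138}{50245} + \frac{2249691}{142772}\right) + 1985\right) \frac{1}{1097141} = \left(\frac{190009534831}{7173579140} + 1985\right) \frac{1}{1097141} = \frac{14429564127731}{7173579140} \cdot \frac{1}{1097141} = \frac{14429564127731}{7870427791238740}$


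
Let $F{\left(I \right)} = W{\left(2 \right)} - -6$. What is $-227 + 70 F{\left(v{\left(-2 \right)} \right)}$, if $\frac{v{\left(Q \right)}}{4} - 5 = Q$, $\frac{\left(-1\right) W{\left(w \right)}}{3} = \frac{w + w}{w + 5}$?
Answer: $73$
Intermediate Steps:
$W{\left(w \right)} = - \frac{6 w}{5 + w}$ ($W{\left(w \right)} = - 3 \frac{w + w}{w + 5} = - 3 \frac{2 w}{5 + w} = - \frac{6 w}{5 + w}$)
$v{\left(Q \right)} = 20 + 4 Q$
$F{\left(I \right)} = \frac{30}{7}$ ($F{\left(I \right)} = \left(-6\right) 2 \frac{1}{5 + 2} - -6 = \left(-6\right) 2 \cdot \frac{1}{7} + 6 = - \frac{12}{7} + 6 = \frac{30}{7}$)
$-227 + 70 F{\left(v{\left(-2 \right)} \right)} = -227 + 70 \cdot \frac{30}{7} = -227 + 300 = 73$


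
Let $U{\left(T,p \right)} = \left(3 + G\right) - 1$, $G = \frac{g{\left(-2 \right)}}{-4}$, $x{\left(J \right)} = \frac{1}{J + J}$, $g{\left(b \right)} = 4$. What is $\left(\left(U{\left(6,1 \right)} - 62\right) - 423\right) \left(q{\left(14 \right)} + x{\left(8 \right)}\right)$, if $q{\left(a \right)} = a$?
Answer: $- \frac{27225}{4} \approx -6806.3$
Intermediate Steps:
$x{\left(J \right)} = \frac{1}{2 J}$
$G = -1$ ($G = \frac{4}{-4} = 4 \left(- \frac{1}{4}\right) = -1$)
$U{\left(T,p \right)} = 1$ ($U{\left(T,p \right)} = \left(3 - 1\right) - 1 = 2 - 1 = 1$)
$\left(\left(U{\left(6,1 \right)} - 62\right) - 423\right) \left(q{\left(14 \right)} + x{\left(8 \right)}\right) = \left(\left(1 - 62\right) - 423\right) \left(14 + \frac{1}{2 \cdot 8}\right) = \left(\left(1 - 62\right) - 423\right) \left(14 + \frac{1}{2} \cdot \frac{1}{8}\right) = \left(-61 - 423\right) \left(14 + \frac{1}{16}\right) = \left(-484\right) \frac{225}{16} = - \frac{27225}{4}$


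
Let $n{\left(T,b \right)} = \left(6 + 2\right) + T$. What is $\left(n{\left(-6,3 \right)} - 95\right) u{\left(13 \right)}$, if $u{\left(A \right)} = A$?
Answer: $-1209$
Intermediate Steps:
$n{\left(T,b \right)} = 8 + T$
$\left(n{\left(-6,3 \right)} - 95\right) u{\left(13 \right)} = \left(\left(8 - 6\right) - 95\right) 13 = \left(2 - 95\right) 13 = \left(-93\right) 13 = -1209$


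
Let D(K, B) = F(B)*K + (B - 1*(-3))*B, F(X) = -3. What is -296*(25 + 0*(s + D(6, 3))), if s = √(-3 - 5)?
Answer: -7400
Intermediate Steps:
D(K, B) = -3*K + B*(3 + B) (D(K, B) = -3*K + (B - 1*(-3))*B = -3*K + (B + 3)*B = -3*K + (3 + B)*B = -3*K + B*(3 + B))
s = 2*I*√2 (s = √(-8) = 2*I*√2 ≈ 2.8284*I)
-296*(25 + 0*(s + D(6, 3))) = -296*(25 + 0*(2*I*√2 + (3² - 3*6 + 3*3))) = -296*(25 + 0*(2*I*√2 + (9 - 18 + 9))) = -296*(25 + 0*(2*I*√2 + 0)) = -296*(25 + 0*(2*I*√2)) = -296*(25 + 0) = -296*25 = -7400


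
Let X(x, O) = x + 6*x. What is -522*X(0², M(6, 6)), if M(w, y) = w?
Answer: 0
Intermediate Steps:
X(x, O) = 7*x
-522*X(0², M(6, 6)) = -3654*0² = -3654*0 = -522*0 = 0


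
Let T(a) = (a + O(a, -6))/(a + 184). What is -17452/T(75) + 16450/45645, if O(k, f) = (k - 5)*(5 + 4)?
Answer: -13753793774/2145315 ≈ -6411.1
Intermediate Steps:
O(k, f) = -45 + 9*k (O(k, f) = (-5 + k)*9 = -45 + 9*k)
T(a) = (-45 + 10*a)/(184 + a) (T(a) = (a + (-45 + 9*a))/(a + 184) = (-45 + 10*a)/(184 + a))
-17452/T(75) + 16450/45645 = -17452*(184 + 75)/(5*(-9 + 2*75)) + 16450/45645 = -17452*259/(5*(-9 + 150)) + 16450*(1/45645) = -17452/(5*(1/259)*141) + 3290/9129 = -17452/705/259 + 3290/9129 = -17452*259/705 + 3290/9129 = -4520068/705 + 3290/9129 = -13753793774/2145315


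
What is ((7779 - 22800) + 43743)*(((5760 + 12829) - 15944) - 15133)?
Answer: -358680336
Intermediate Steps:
((7779 - 22800) + 43743)*(((5760 + 12829) - 15944) - 15133) = (-15021 + 43743)*((18589 - 15944) - 15133) = 28722*(2645 - 15133) = 28722*(-12488) = -358680336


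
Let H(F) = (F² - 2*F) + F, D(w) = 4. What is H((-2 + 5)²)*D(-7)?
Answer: 288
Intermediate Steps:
H(F) = F² - F
H((-2 + 5)²)*D(-7) = ((-2 + 5)²*(-1 + (-2 + 5)²))*4 = (3²*(-1 + 3²))*4 = (9*(-1 + 9))*4 = (9*8)*4 = 72*4 = 288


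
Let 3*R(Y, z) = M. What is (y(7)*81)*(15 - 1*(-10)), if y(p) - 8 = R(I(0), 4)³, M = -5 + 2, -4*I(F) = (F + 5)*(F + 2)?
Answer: 14175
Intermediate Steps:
I(F) = -(2 + F)*(5 + F)/4 (I(F) = -(F + 5)*(F + 2)/4 = -(5 + F)*(2 + F)/4 = -(2 + F)*(5 + F)/4)
M = -3
R(Y, z) = -1 (R(Y, z) = (⅓)*(-3) = -1)
y(p) = 7 (y(p) = 8 + (-1)³ = 8 - 1 = 7)
(y(7)*81)*(15 - 1*(-10)) = (7*81)*(15 - 1*(-10)) = 567*(15 + 10) = 567*25 = 14175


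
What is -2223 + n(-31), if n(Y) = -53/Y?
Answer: -68860/31 ≈ -2221.3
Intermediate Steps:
-2223 + n(-31) = -2223 - 53/(-31) = -2223 - 53*(-1/31) = -2223 + 53/31 = -68860/31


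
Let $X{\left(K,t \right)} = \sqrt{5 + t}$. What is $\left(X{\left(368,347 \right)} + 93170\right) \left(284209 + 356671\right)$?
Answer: $59710789600 + 2563520 \sqrt{22} \approx 5.9723 \cdot 10^{10}$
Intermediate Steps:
$\left(X{\left(368,347 \right)} + 93170\right) \left(284209 + 356671\right) = \left(\sqrt{5 + 347} + 93170\right) \left(284209 + 356671\right) = \left(\sqrt{352} + 93170\right) 640880 = \left(4 \sqrt{22} + 93170\right) 640880 = \left(93170 + 4 \sqrt{22}\right) 640880 = 59710789600 + 2563520 \sqrt{22}$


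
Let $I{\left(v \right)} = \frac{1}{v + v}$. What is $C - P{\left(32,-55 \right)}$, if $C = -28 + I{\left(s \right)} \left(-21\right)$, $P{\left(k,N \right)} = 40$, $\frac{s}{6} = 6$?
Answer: $- \frac{1639}{24} \approx -68.292$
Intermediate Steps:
$s = 36$ ($s = 6 \cdot 6 = 36$)
$I{\left(v \right)} = \frac{1}{2 v}$
$C = - \frac{679}{24}$ ($C = -28 + \frac{1}{2 \cdot 36} \left(-21\right) = -28 + \frac{1}{2} \cdot \frac{1}{36} \left(-21\right) = -28 + \frac{1}{72} \left(-21\right) = -28 - \frac{7}{24} = - \frac{679}{24} \approx -28.292$)
$C - P{\left(32,-55 \right)} = - \frac{679}{24} - 40 = - \frac{1639}{24}$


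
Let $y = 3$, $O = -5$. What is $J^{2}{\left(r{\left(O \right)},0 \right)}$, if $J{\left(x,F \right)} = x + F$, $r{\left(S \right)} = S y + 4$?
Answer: $121$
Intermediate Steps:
$r{\left(S \right)} = 4 + 3 S$ ($r{\left(S \right)} = S 3 + 4 = 3 S + 4 = 4 + 3 S$)
$J{\left(x,F \right)} = F + x$
$J^{2}{\left(r{\left(O \right)},0 \right)} = \left(0 + \left(4 + 3 \left(-5\right)\right)\right)^{2} = \left(0 + \left(4 - 15\right)\right)^{2} = \left(0 - 11\right)^{2} = \left(-11\right)^{2} = 121$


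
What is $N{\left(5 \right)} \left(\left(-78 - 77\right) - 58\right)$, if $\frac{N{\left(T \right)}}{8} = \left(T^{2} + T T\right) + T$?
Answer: $-93720$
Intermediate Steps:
$N{\left(T \right)} = 8 T + 16 T^{2}$ ($N{\left(T \right)} = 8 \left(\left(T^{2} + T T\right) + T\right) = 8 \left(\left(T^{2} + T^{2}\right) + T\right) = 8 \left(2 T^{2} + T\right) = 8 \left(T + 2 T^{2}\right) = 8 T + 16 T^{2}$)
$N{\left(5 \right)} \left(\left(-78 - 77\right) - 58\right) = 8 \cdot 5 \left(1 + 2 \cdot 5\right) \left(\left(-78 - 77\right) - 58\right) = 8 \cdot 5 \left(1 + 10\right) \left(-155 - 58\right) = 8 \cdot 5 \cdot 11 \left(-213\right) = 440 \left(-213\right) = -93720$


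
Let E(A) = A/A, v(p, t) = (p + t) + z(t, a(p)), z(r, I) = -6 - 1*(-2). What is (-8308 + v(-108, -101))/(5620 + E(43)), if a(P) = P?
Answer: -8521/5621 ≈ -1.5159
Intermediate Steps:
z(r, I) = -4 (z(r, I) = -6 + 2 = -4)
v(p, t) = -4 + p + t (v(p, t) = (p + t) - 4 = -4 + p + t)
E(A) = 1
(-8308 + v(-108, -101))/(5620 + E(43)) = (-8308 + (-4 - 108 - 101))/(5620 + 1) = (-8308 - 213)/5621 = -8521*1/5621 = -8521/5621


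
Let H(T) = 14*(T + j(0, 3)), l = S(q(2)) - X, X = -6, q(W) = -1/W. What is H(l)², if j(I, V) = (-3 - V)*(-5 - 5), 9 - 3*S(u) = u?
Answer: 8439025/9 ≈ 9.3767e+5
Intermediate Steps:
S(u) = 3 - u/3
j(I, V) = 30 + 10*V (j(I, V) = (-3 - V)*(-10) = 30 + 10*V)
l = 55/6 (l = (3 - (-1)/(3*2)) - 1*(-6) = (3 - (-1)/(3*2)) + 6 = (3 - ⅓*(-½)) + 6 = (3 + ⅙) + 6 = 19/6 + 6 = 55/6 ≈ 9.1667)
H(T) = 840 + 14*T (H(T) = 14*(T + (30 + 10*3)) = 14*(T + (30 + 30)) = 14*(T + 60) = 14*(60 + T) = 840 + 14*T)
H(l)² = (840 + 14*(55/6))² = (840 + 385/3)² = (2905/3)² = 8439025/9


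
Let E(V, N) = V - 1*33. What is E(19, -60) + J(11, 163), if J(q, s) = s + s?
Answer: 312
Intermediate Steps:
E(V, N) = -33 + V (E(V, N) = V - 33 = -33 + V)
J(q, s) = 2*s
E(19, -60) + J(11, 163) = (-33 + 19) + 2*163 = -14 + 326 = 312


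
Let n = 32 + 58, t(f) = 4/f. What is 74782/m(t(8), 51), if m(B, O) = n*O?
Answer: 37391/2295 ≈ 16.292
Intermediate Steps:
n = 90
m(B, O) = 90*O
74782/m(t(8), 51) = 74782/((90*51)) = 74782/4590 = 74782*(1/4590) = 37391/2295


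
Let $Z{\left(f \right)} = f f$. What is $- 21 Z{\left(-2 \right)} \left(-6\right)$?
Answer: $504$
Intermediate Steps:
$Z{\left(f \right)} = f^{2}$
$- 21 Z{\left(-2 \right)} \left(-6\right) = - 21 \left(-2\right)^{2} \left(-6\right) = \left(-21\right) 4 \left(-6\right) = \left(-84\right) \left(-6\right) = 504$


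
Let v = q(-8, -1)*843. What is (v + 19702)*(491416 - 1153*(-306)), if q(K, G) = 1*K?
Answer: 10939584172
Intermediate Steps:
q(K, G) = K
v = -6744 (v = -8*843 = -6744)
(v + 19702)*(491416 - 1153*(-306)) = (-6744 + 19702)*(491416 - 1153*(-306)) = 12958*(491416 + 352818) = 12958*844234 = 10939584172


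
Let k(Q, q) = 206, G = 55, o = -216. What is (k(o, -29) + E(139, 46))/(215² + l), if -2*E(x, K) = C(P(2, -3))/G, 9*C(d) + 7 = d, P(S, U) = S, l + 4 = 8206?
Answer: 40789/10776546 ≈ 0.0037850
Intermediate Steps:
l = 8202 (l = -4 + 8206 = 8202)
C(d) = -7/9 + d/9
E(x, K) = 1/198 (E(x, K) = -(-7/9 + (⅑)*2)/(2*55) = -(-7/9 + 2/9)/(2*55) = -(-5)/(18*55) = -½*(-1/99) = 1/198)
(k(o, -29) + E(139, 46))/(215² + l) = (206 + 1/198)/(215² + 8202) = 40789/(198*(46225 + 8202)) = (40789/198)/54427 = (40789/198)*(1/54427) = 40789/10776546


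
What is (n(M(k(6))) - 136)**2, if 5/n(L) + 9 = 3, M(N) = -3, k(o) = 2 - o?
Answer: 674041/36 ≈ 18723.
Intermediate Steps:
n(L) = -5/6 (n(L) = 5/(-9 + 3) = 5/(-6) = 5*(-1/6) = -5/6)
(n(M(k(6))) - 136)**2 = (-5/6 - 136)**2 = (-821/6)**2 = 674041/36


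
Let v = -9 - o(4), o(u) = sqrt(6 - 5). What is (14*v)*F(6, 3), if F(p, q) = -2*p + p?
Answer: 840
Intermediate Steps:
o(u) = 1 (o(u) = sqrt(1) = 1)
F(p, q) = -p
v = -10 (v = -9 - 1*1 = -9 - 1 = -10)
(14*v)*F(6, 3) = (14*(-10))*(-1*6) = -140*(-6) = 840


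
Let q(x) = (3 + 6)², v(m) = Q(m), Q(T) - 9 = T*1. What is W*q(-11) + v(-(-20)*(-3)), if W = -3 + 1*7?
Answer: 273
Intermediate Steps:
Q(T) = 9 + T (Q(T) = 9 + T*1 = 9 + T)
v(m) = 9 + m
q(x) = 81 (q(x) = 9² = 81)
W = 4 (W = -3 + 7 = 4)
W*q(-11) + v(-(-20)*(-3)) = 4*81 + (9 - (-20)*(-3)) = 324 + (9 - 4*15) = 324 + (9 - 60) = 324 - 51 = 273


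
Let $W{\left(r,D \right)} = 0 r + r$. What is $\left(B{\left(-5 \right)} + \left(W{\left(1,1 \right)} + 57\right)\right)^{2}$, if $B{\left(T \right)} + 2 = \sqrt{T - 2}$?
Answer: $\left(56 + i \sqrt{7}\right)^{2} \approx 3129.0 + 296.32 i$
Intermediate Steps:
$W{\left(r,D \right)} = r$ ($W{\left(r,D \right)} = 0 + r = r$)
$B{\left(T \right)} = -2 + \sqrt{-2 + T}$ ($B{\left(T \right)} = -2 + \sqrt{T - 2} = -2 + \sqrt{-2 + T}$)
$\left(B{\left(-5 \right)} + \left(W{\left(1,1 \right)} + 57\right)\right)^{2} = \left(\left(-2 + \sqrt{-2 - 5}\right) + \left(1 + 57\right)\right)^{2} = \left(\left(-2 + \sqrt{-7}\right) + 58\right)^{2} = \left(\left(-2 + i \sqrt{7}\right) + 58\right)^{2} = \left(56 + i \sqrt{7}\right)^{2}$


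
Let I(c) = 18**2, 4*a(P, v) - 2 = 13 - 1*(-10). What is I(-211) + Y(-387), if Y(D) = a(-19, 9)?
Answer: 1321/4 ≈ 330.25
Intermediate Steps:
a(P, v) = 25/4 (a(P, v) = 1/2 + (13 - 1*(-10))/4 = 1/2 + (13 + 10)/4 = 1/2 + (1/4)*23 = 1/2 + 23/4 = 25/4)
I(c) = 324
Y(D) = 25/4
I(-211) + Y(-387) = 324 + 25/4 = 1321/4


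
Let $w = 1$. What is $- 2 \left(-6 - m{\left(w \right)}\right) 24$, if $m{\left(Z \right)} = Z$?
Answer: $336$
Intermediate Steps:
$- 2 \left(-6 - m{\left(w \right)}\right) 24 = - 2 \left(-6 - 1\right) 24 = \left(-2\right) \left(-7\right) 24 = 14 \cdot 24 = 336$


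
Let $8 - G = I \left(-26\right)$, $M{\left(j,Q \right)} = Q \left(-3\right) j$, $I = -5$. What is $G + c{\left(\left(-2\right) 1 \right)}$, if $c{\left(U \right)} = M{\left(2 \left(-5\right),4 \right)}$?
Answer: $-2$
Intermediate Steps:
$M{\left(j,Q \right)} = - 3 Q j$
$c{\left(U \right)} = 120$ ($c{\left(U \right)} = \left(-3\right) 4 \cdot 2 \left(-5\right) = \left(-3\right) 4 \left(-10\right) = 120$)
$G = -122$ ($G = 8 - \left(-5\right) \left(-26\right) = 8 - 130 = -122$)
$G + c{\left(\left(-2\right) 1 \right)} = -122 + 120 = -2$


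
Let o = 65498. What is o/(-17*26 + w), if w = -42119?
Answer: -65498/42561 ≈ -1.5389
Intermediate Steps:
o/(-17*26 + w) = 65498/(-17*26 - 42119) = 65498/(-442 - 42119) = 65498/(-42561) = 65498*(-1/42561) = -65498/42561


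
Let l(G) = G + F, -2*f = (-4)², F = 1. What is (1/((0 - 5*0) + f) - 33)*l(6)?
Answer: -1855/8 ≈ -231.88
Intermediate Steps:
f = -8 (f = -½*(-4)² = -½*16 = -8)
l(G) = 1 + G (l(G) = G + 1 = 1 + G)
(1/((0 - 5*0) + f) - 33)*l(6) = (1/((0 - 5*0) - 8) - 33)*(1 + 6) = (1/((0 + 0) - 8) - 33)*7 = (1/(0 - 8) - 33)*7 = (1/(-8) - 33)*7 = (-⅛ - 33)*7 = -265/8*7 = -1855/8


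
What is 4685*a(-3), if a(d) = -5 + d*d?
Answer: 18740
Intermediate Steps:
a(d) = -5 + d²
4685*a(-3) = 4685*(-5 + (-3)²) = 4685*(-5 + 9) = 4685*4 = 18740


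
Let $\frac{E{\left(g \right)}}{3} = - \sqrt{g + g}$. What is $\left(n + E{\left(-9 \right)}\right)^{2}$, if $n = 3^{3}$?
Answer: $567 - 486 i \sqrt{2} \approx 567.0 - 687.31 i$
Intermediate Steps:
$E{\left(g \right)} = - 3 \sqrt{2} \sqrt{g}$ ($E{\left(g \right)} = 3 \left(- \sqrt{g + g}\right) = 3 \left(- \sqrt{2 g}\right) = 3 \left(- \sqrt{2} \sqrt{g}\right) = - 3 \sqrt{2} \sqrt{g}$)
$n = 27$
$\left(n + E{\left(-9 \right)}\right)^{2} = \left(27 - 3 \sqrt{2} \sqrt{-9}\right)^{2} = \left(27 - 3 \sqrt{2} \cdot 3 i\right)^{2} = \left(27 - 9 i \sqrt{2}\right)^{2}$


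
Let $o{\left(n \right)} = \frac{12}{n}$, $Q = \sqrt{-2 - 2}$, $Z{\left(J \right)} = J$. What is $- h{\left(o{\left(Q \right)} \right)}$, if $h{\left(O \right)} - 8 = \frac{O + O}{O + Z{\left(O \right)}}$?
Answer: $-9$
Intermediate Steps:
$Q = 2 i$ ($Q = \sqrt{-4} = 2 i \approx 2.0 i$)
$h{\left(O \right)} = 9$ ($h{\left(O \right)} = 8 + \frac{O + O}{O + O} = 8 + \frac{2 O}{2 O} = 8 + 2 O \frac{1}{2 O} = 8 + 1 = 9$)
$- h{\left(o{\left(Q \right)} \right)} = \left(-1\right) 9 = -9$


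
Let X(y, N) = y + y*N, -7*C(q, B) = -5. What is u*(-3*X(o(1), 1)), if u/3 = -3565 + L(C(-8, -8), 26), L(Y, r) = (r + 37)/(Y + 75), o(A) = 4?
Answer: 68004324/265 ≈ 2.5662e+5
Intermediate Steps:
C(q, B) = 5/7 (C(q, B) = -⅐*(-5) = 5/7)
X(y, N) = y + N*y
L(Y, r) = (37 + r)/(75 + Y)
u = -5667027/530 (u = 3*(-3565 + (37 + 26)/(75 + 5/7)) = 3*(-3565 + 63/(530/7)) = 3*(-3565 + (7/530)*63) = 3*(-3565 + 441/530) = 3*(-1889009/530) = -5667027/530 ≈ -10693.)
u*(-3*X(o(1), 1)) = -(-17001081)*4*(1 + 1)/530 = -(-17001081)*4*2/530 = -(-17001081)*8/530 = -5667027/530*(-24) = 68004324/265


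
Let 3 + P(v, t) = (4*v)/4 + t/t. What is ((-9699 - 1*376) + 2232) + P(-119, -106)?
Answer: -7964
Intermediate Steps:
P(v, t) = -2 + v (P(v, t) = -3 + ((4*v)/4 + t/t) = -3 + ((4*v)*(¼) + 1) = -3 + (v + 1) = -3 + (1 + v) = -2 + v)
((-9699 - 1*376) + 2232) + P(-119, -106) = ((-9699 - 1*376) + 2232) + (-2 - 119) = ((-9699 - 376) + 2232) - 121 = (-10075 + 2232) - 121 = -7843 - 121 = -7964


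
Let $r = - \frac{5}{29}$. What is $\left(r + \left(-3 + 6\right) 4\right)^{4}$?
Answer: $\frac{13841287201}{707281} \approx 19570.0$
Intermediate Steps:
$r = - \frac{5}{29}$ ($r = \left(-5\right) \frac{1}{29} = - \frac{5}{29} \approx -0.17241$)
$\left(r + \left(-3 + 6\right) 4\right)^{4} = \left(- \frac{5}{29} + \left(-3 + 6\right) 4\right)^{4} = \left(- \frac{5}{29} + 3 \cdot 4\right)^{4} = \left(- \frac{5}{29} + 12\right)^{4} = \left(\frac{343}{29}\right)^{4} = \frac{13841287201}{707281}$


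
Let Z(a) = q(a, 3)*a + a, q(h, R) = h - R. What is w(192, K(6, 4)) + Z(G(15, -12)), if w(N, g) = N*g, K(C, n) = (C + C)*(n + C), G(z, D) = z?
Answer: 23235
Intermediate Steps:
K(C, n) = 2*C*(C + n) (K(C, n) = (2*C)*(C + n) = 2*C*(C + n))
Z(a) = a + a*(-3 + a) (Z(a) = (a - 1*3)*a + a = (a - 3)*a + a = (-3 + a)*a + a = a*(-3 + a) + a = a + a*(-3 + a))
w(192, K(6, 4)) + Z(G(15, -12)) = 192*(2*6*(6 + 4)) + 15*(-2 + 15) = 192*(2*6*10) + 15*13 = 192*120 + 195 = 23040 + 195 = 23235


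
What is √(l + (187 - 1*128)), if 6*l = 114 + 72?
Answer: 3*√10 ≈ 9.4868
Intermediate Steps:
l = 31 (l = (114 + 72)/6 = (⅙)*186 = 31)
√(l + (187 - 1*128)) = √(31 + (187 - 1*128)) = √(31 + (187 - 128)) = √(31 + 59) = √90 = 3*√10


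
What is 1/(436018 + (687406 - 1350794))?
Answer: -1/227370 ≈ -4.3981e-6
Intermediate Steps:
1/(436018 + (687406 - 1350794)) = 1/(436018 - 663388) = 1/(-227370) = -1/227370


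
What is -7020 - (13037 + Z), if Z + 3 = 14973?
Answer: -35027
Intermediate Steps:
Z = 14970 (Z = -3 + 14973 = 14970)
-7020 - (13037 + Z) = -7020 - (13037 + 14970) = -7020 - 1*28007 = -7020 - 28007 = -35027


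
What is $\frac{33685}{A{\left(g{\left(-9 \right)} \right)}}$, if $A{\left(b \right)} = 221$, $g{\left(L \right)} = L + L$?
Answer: $\frac{33685}{221} \approx 152.42$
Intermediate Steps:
$g{\left(L \right)} = 2 L$
$\frac{33685}{A{\left(g{\left(-9 \right)} \right)}} = \frac{33685}{221}$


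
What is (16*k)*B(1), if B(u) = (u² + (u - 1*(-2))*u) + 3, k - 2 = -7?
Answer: -560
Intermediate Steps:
k = -5 (k = 2 - 7 = -5)
B(u) = 3 + u² + u*(2 + u) (B(u) = (u² + (u + 2)*u) + 3 = (u² + (2 + u)*u) + 3 = (u² + u*(2 + u)) + 3 = 3 + u² + u*(2 + u))
(16*k)*B(1) = (16*(-5))*(3 + 2*1 + 2*1²) = -80*(3 + 2 + 2*1) = -80*(3 + 2 + 2) = -80*7 = -560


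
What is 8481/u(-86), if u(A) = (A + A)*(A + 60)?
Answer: 8481/4472 ≈ 1.8965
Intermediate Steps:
u(A) = 2*A*(60 + A) (u(A) = (2*A)*(60 + A) = 2*A*(60 + A))
8481/u(-86) = 8481/((2*(-86)*(60 - 86))) = 8481/((2*(-86)*(-26))) = 8481/4472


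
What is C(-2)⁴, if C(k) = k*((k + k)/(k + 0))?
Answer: 256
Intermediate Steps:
C(k) = 2*k (C(k) = k*((2*k)/k) = k*2 = 2*k)
C(-2)⁴ = (2*(-2))⁴ = (-4)⁴ = 256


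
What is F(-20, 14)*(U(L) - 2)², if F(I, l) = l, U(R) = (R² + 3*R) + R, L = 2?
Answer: 1400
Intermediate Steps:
U(R) = R² + 4*R
F(-20, 14)*(U(L) - 2)² = 14*(2*(4 + 2) - 2)² = 14*(2*6 - 2)² = 14*(12 - 2)² = 14*10² = 14*100 = 1400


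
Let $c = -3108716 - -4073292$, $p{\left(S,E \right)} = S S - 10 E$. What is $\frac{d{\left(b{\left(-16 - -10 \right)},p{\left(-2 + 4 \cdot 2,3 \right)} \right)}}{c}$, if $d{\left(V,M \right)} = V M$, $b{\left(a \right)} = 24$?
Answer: $\frac{9}{60286} \approx 0.00014929$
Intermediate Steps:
$p{\left(S,E \right)} = S^{2} - 10 E$
$c = 964576$ ($c = -3108716 + 4073292 = 964576$)
$d{\left(V,M \right)} = M V$
$\frac{d{\left(b{\left(-16 - -10 \right)},p{\left(-2 + 4 \cdot 2,3 \right)} \right)}}{c} = \frac{\left(\left(-2 + 4 \cdot 2\right)^{2} - 30\right) 24}{964576} = \left(\left(-2 + 8\right)^{2} - 30\right) 24 \cdot \frac{1}{964576} = \left(6^{2} - 30\right) 24 \cdot \frac{1}{964576} = \left(36 - 30\right) 24 \cdot \frac{1}{964576} = 6 \cdot 24 \cdot \frac{1}{964576} = 144 \cdot \frac{1}{964576} = \frac{9}{60286}$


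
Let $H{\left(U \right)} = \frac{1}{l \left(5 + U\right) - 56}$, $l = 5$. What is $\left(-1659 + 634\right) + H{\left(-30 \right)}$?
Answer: $- \frac{185526}{181} \approx -1025.0$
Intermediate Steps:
$H{\left(U \right)} = \frac{1}{-31 + 5 U}$ ($H{\left(U \right)} = \frac{1}{5 \left(5 + U\right) - 56} = \frac{1}{\left(25 + 5 U\right) - 56} = \frac{1}{-31 + 5 U}$)
$\left(-1659 + 634\right) + H{\left(-30 \right)} = \left(-1659 + 634\right) + \frac{1}{-31 + 5 \left(-30\right)} = -1025 + \frac{1}{-31 - 150} = -1025 + \frac{1}{-181} = -1025 - \frac{1}{181} = - \frac{185526}{181}$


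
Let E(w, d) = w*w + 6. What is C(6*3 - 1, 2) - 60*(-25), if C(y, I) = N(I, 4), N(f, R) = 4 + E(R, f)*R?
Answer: 1592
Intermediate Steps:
E(w, d) = 6 + w**2 (E(w, d) = w**2 + 6 = 6 + w**2)
N(f, R) = 4 + R*(6 + R**2) (N(f, R) = 4 + (6 + R**2)*R = 4 + R*(6 + R**2))
C(y, I) = 92 (C(y, I) = 4 + 4*(6 + 4**2) = 4 + 4*(6 + 16) = 4 + 4*22 = 4 + 88 = 92)
C(6*3 - 1, 2) - 60*(-25) = 92 - 60*(-25) = 92 + 1500 = 1592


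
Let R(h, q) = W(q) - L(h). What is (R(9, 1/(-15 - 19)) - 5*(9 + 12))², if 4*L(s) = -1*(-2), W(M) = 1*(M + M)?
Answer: 12880921/1156 ≈ 11143.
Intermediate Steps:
W(M) = 2*M (W(M) = 1*(2*M) = 2*M)
L(s) = ½ (L(s) = (-1*(-2))/4 = (¼)*2 = ½)
R(h, q) = -½ + 2*q (R(h, q) = 2*q - 1*½ = 2*q - ½ = -½ + 2*q)
(R(9, 1/(-15 - 19)) - 5*(9 + 12))² = ((-½ + 2/(-15 - 19)) - 5*(9 + 12))² = ((-½ + 2/(-34)) - 5*21)² = ((-½ + 2*(-1/34)) - 105)² = ((-½ - 1/17) - 105)² = (-19/34 - 105)² = (-3589/34)² = 12880921/1156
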